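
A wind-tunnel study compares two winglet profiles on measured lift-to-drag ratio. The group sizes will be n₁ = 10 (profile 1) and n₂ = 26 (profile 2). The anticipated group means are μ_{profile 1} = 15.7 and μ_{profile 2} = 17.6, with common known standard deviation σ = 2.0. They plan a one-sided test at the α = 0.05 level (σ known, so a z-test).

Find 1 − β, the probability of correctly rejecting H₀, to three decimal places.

Standardized effect: d = |μ_{profile 1} − μ_{profile 2}| / σ = |15.7 − 17.6| / 2.0 = 0.9500
Noncentrality parameter: δ = d / √(1/n₁ + 1/n₂) = 0.9500 / √(1/10 + 1/26) = 2.5530
Critical value for a one-sided test at α = 0.05: z_α = 1.645.
Power = P(Z > 1.645 − δ) = Φ(0.908) = 0.8181.

Power ≈ 0.818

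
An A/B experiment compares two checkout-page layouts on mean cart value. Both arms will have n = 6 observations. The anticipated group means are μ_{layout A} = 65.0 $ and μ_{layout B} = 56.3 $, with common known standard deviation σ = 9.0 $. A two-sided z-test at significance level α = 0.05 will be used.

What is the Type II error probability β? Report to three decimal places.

β ≈ 0.612

Standardized effect: d = |μ_{layout A} − μ_{layout B}| / σ = |65.0 − 56.3| / 9.0 = 0.9667
Noncentrality parameter: δ = d·√(n/2) = 0.9667 × √(6/2) = 1.6743
Two-sided α = 0.05 → critical value z_{0.025} = 1.960.
Power = Φ(δ − 1.960) + Φ(−δ − 1.960) = Φ(-0.286) + Φ(-3.634) = 0.3876 + 0.0001 = 0.3877.
Type II error: β = 1 − power = 1 − 0.3877 = 0.6123.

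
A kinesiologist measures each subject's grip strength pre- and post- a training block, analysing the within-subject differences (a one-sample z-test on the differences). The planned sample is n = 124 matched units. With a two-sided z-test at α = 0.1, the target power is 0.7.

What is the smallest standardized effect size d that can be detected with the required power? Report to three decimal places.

Need Φ(δ − 1.645) = 0.7, so δ = 1.645 + 0.524 = 2.169.
(Lower-tail contribution to power is negligible for δ > 0.)
δ = d·√n ⇒ d = δ/√n = 2.169/√124 = 0.1948.

d ≈ 0.195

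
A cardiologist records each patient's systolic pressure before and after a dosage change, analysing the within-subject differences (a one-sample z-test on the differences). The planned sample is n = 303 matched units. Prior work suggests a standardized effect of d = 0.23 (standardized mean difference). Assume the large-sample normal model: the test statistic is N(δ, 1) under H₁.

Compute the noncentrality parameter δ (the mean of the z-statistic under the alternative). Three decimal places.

The noncentrality parameter scales effect size by the design's sample-size factor: δ = d·√n = 0.23 × √303 = 4.0036

δ ≈ 4.004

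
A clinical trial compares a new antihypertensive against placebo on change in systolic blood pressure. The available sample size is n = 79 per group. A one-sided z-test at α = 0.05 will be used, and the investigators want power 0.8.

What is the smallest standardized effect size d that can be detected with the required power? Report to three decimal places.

Need Φ(δ − 1.645) = 0.8, so δ = 1.645 + 0.842 = 2.486.
δ = d·√(n/2) ⇒ d = δ/√(n/2) = 2.486/√(79/2) = 0.3956.

d ≈ 0.396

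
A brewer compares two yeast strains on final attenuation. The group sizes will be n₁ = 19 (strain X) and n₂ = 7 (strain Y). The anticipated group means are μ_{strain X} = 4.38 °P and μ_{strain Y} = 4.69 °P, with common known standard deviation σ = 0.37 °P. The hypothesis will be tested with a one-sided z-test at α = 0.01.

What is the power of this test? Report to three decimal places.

Power ≈ 0.333

Standardized effect: d = |μ_{strain X} − μ_{strain Y}| / σ = |4.38 − 4.69| / 0.37 = 0.8378
Noncentrality parameter: δ = d / √(1/n₁ + 1/n₂) = 0.8378 / √(1/19 + 1/7) = 1.8950
Critical value for a one-sided test at α = 0.01: z_α = 2.326.
Power = P(Z > 2.326 − δ) = Φ(-0.431) = 0.3331.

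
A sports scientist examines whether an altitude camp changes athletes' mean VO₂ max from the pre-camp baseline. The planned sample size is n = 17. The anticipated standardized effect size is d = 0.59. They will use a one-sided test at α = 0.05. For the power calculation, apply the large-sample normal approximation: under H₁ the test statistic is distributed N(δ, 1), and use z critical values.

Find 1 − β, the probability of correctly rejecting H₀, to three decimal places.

Noncentrality parameter: δ = d·√n = 0.59 × √17 = 2.4326
One-sided α = 0.05 → critical value z_{0.05} = 1.645.
Power = P(Z > 1.645 − δ) = Φ(0.788) = 0.7846.

Power ≈ 0.785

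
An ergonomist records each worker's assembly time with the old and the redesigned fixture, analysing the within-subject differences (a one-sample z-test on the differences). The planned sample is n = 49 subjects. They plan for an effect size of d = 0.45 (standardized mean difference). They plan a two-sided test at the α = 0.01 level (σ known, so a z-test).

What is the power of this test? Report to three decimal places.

Power ≈ 0.717

Noncentrality parameter: δ = d·√n = 0.45 × √49 = 3.1500
Two-sided α = 0.01 → critical value z_{0.005} = 2.576.
Power = Φ(δ − 2.576) + Φ(−δ − 2.576) = Φ(0.574) + Φ(-5.726) = 0.7171 + 0.0000 = 0.7171.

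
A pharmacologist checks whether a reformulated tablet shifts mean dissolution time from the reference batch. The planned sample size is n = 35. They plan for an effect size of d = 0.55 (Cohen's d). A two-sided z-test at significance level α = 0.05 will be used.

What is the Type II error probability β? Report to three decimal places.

β ≈ 0.098

Noncentrality parameter: δ = d·√n = 0.55 × √35 = 3.2538
Two-sided α = 0.05 → critical value z_{0.025} = 1.960.
Power = Φ(δ − 1.960) + Φ(−δ − 1.960) = Φ(1.294) + Φ(-5.214) = 0.9021 + 0.0000 = 0.9021.
Type II error: β = 1 − power = 1 − 0.9021 = 0.0979.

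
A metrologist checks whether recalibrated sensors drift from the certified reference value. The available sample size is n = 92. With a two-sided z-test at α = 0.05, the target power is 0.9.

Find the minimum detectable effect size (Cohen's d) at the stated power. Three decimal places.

Required noncentrality: δ = z_{0.025} + z_{0.10} = 1.960 + 1.282 = 3.242.
(Lower-tail contribution to power is negligible for δ > 0.)
δ = d·√n ⇒ d = δ/√n = 3.242/√92 = 0.3380.

d ≈ 0.338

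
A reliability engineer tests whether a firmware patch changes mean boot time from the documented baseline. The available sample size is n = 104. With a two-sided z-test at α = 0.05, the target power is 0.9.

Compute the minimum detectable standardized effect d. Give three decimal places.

d ≈ 0.318

Required noncentrality: δ = z_{0.025} + z_{0.10} = 1.960 + 1.282 = 3.242.
(Lower-tail contribution to power is negligible for δ > 0.)
δ = d·√n ⇒ d = δ/√n = 3.242/√104 = 0.3179.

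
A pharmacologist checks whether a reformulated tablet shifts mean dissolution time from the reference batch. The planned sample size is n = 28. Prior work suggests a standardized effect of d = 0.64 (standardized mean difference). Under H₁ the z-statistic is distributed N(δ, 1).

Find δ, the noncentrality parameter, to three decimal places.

δ ≈ 3.387

δ = d·√n = 0.64 × √28 = 3.3866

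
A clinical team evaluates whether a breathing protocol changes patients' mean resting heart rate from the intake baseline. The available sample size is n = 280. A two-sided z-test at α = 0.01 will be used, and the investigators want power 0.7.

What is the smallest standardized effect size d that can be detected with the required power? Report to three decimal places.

Need Φ(δ − 2.576) = 0.7, so δ = 2.576 + 0.524 = 3.100.
(The second rejection-region term Φ(−δ − z_{α/2}) is negligible and dropped.)
δ = d·√n ⇒ d = δ/√n = 3.100/√280 = 0.1853.

d ≈ 0.185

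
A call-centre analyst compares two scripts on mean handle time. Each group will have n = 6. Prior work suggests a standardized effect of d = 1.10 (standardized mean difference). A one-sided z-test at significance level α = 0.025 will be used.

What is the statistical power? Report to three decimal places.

Noncentrality parameter: δ = d·√(n/2) = 1.10 × √(6/2) = 1.9053
Critical value for a one-sided test at α = 0.025: z_α = 1.960.
Power = P(Z > 1.960 − δ) = Φ(-0.055) = 0.4782.

Power ≈ 0.478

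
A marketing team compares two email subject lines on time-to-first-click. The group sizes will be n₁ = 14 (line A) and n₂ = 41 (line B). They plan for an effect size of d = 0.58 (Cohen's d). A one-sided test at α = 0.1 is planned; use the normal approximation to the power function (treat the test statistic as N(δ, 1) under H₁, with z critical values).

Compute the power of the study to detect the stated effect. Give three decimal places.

Power ≈ 0.723

Noncentrality parameter: δ = d / √(1/n₁ + 1/n₂) = 0.58 / √(1/14 + 1/41) = 1.8737
Critical value for a one-sided test at α = 0.1: z_α = 1.282.
Power = P(Z > 1.282 − δ) = Φ(0.592) = 0.7231.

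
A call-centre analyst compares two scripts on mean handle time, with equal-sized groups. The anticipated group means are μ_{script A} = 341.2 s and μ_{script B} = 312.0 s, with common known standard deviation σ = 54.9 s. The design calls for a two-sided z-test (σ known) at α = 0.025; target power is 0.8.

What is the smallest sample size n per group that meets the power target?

Standardized effect: d = |μ_{script A} − μ_{script B}| / σ = |341.2 − 312.0| / 54.9 = 0.5319
For power 0.8 need Φ(δ − z_{0.0125}) = 0.8, so δ = z_{0.0125} + z_{0.20} = 2.241 + 0.842 = 3.083.
(The Φ(−δ − z_{α/2}) term is vanishingly small for δ > 0 and is dropped in the standard sample-size formula.)
δ = d·√(n/2) ⇒ n = 2(δ/d)² = 2 × (3.083 / 0.5319)² = 67.20.
Rounding up, n = 68 per group.

n = 68 per group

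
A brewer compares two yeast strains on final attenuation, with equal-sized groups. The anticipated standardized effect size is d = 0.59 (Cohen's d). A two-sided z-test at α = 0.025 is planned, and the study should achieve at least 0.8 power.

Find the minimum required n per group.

n = 55 per group

Set Φ(δ − 2.241) = 0.8; then δ − 2.241 = Φ⁻¹(0.8) = 0.842, giving δ = 3.083.
(The Φ(−δ − z_{α/2}) term is vanishingly small for δ > 0 and is dropped in the standard sample-size formula.)
δ = d·√(n/2) ⇒ n = 2(δ/d)² = 2 × (3.083 / 0.59)² = 54.61.
Round up to the next whole unit.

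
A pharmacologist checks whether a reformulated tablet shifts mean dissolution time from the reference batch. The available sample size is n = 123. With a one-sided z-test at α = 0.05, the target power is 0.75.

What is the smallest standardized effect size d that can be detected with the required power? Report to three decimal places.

Required noncentrality: δ = z_{0.05} + z_{0.25} = 1.645 + 0.674 = 2.319.
δ = d·√n ⇒ d = δ/√n = 2.319/√123 = 0.2091.

d ≈ 0.209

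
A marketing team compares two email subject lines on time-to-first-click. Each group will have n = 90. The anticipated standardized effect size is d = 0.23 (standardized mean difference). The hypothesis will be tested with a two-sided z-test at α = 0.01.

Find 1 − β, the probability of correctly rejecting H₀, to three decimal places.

Power ≈ 0.151

Noncentrality parameter: δ = d·√(n/2) = 0.23 × √(90/2) = 1.5429
Critical value for a two-sided test at α = 0.01: z_{α/2} = 2.576.
Power = Φ(δ − 2.576) + Φ(−δ − 2.576) = Φ(-1.033) + Φ(-4.119) = 0.1508 + 0.0000 = 0.1508.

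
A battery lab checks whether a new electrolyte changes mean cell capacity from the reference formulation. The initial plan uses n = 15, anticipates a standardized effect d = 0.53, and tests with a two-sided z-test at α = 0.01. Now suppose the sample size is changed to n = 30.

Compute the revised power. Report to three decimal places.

With n = 30: δ = d·√n = 0.53 × √30 = 2.9029. Critical value z_{0.005} = 2.576.
Revised power = Φ(δ − 2.576) + Φ(−δ − 2.576) = Φ(0.327) + Φ(-5.479) = 0.6282 + 0.0000 = 0.6282.

Power ≈ 0.628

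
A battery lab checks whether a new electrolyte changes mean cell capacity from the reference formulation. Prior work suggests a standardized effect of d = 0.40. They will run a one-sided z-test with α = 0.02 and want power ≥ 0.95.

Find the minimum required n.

Set Φ(δ − 2.054) = 0.95; then δ − 2.054 = Φ⁻¹(0.95) = 1.645, giving δ = 3.699.
δ = d·√n ⇒ n = (δ/d)² = (3.699 / 0.40)² = 85.50.
Round up to the next whole unit.

n = 86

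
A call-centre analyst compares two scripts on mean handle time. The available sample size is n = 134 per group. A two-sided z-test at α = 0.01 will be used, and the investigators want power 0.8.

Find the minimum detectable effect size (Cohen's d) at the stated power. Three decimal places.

Need Φ(δ − 2.576) = 0.8, so δ = 2.576 + 0.842 = 3.417.
(The second rejection-region term Φ(−δ − z_{α/2}) is negligible and dropped.)
δ = d·√(n/2) ⇒ d = δ/√(n/2) = 3.417/√(134/2) = 0.4175.

d ≈ 0.418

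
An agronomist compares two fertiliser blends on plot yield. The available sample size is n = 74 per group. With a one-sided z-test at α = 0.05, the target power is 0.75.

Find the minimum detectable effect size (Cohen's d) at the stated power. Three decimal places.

d ≈ 0.381

Required noncentrality: δ = z_{0.05} + z_{0.25} = 1.645 + 0.674 = 2.319.
δ = d·√(n/2) ⇒ d = δ/√(n/2) = 2.319/√(74/2) = 0.3813.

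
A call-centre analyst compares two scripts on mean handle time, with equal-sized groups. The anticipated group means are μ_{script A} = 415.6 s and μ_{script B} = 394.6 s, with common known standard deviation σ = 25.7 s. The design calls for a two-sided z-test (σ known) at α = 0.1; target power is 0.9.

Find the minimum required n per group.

n = 26 per group

Standardized effect: d = |μ_{script A} − μ_{script B}| / σ = |415.6 − 394.6| / 25.7 = 0.8171
Set Φ(δ − 1.645) = 0.9; then δ − 1.645 = Φ⁻¹(0.9) = 1.282, giving δ = 2.926.
(For δ > 0 the lower-tail rejection region contributes negligibly to power, so the one-term inversion is standard.)
δ = d·√(n/2) ⇒ n = 2(δ/d)² = 2 × (2.926 / 0.8171)² = 25.65.
Rounding up, n = 26 per group.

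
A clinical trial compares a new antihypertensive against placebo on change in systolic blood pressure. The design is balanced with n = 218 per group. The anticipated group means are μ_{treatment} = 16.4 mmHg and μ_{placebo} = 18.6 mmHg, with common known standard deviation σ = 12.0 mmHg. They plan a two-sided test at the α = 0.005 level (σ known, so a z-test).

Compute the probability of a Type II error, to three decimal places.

β ≈ 0.814

Standardized effect: d = |μ_{treatment} − μ_{placebo}| / σ = |16.4 − 18.6| / 12.0 = 0.1833
Noncentrality parameter: λ = d·√(n/2) = 0.1833 × √(218/2) = 1.9141
Critical value for a two-sided test at α = 0.005: z_{α/2} = 2.807.
Power = Φ(λ − 2.807) + Φ(−λ − 2.807) = Φ(-0.893) + Φ(-4.721) = 0.1859 + 0.0000 = 0.1859.
Type II error: β = 1 − power = 1 − 0.1859 = 0.8141.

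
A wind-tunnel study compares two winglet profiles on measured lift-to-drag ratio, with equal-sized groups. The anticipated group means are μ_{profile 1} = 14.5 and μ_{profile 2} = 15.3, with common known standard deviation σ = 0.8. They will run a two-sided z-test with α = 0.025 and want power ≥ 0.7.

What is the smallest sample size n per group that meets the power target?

n = 16 per group

Standardized effect: d = |μ_{profile 1} − μ_{profile 2}| / σ = |14.5 − 15.3| / 0.8 = 1.0000
Set Φ(δ − 2.241) = 0.7; then δ − 2.241 = Φ⁻¹(0.7) = 0.524, giving δ = 2.766.
(The Φ(−δ − z_{α/2}) term is vanishingly small for δ > 0 and is dropped in the standard sample-size formula.)
δ = d·√(n/2) ⇒ n = 2(δ/d)² = 2 × (2.766 / 1.0000)² = 15.30.
Round up to the next whole unit.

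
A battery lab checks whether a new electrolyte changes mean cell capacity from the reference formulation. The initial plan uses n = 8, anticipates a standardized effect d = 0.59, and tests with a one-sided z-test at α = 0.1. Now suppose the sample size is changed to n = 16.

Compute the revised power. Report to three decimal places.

Power ≈ 0.860

With n = 16: δ = d·√n = 0.59 × √16 = 2.3600. Critical value z_{0.1} = 1.282.
Revised power = Φ(δ − 1.282) = Φ(1.078) = 0.8596.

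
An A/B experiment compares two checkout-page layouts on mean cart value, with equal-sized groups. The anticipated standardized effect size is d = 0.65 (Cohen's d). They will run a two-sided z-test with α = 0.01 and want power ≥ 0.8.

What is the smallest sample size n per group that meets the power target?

For power 0.8 need Φ(δ − z_{0.005}) = 0.8, so δ = z_{0.005} + z_{0.20} = 2.576 + 0.842 = 3.417.
(Ignoring the negligible lower-tail rejection probability gives the usual closed-form inversion.)
δ = d·√(n/2) ⇒ n = 2(δ/d)² = 2 × (3.417 / 0.65)² = 55.29.
Rounding up, n = 56 per group.

n = 56 per group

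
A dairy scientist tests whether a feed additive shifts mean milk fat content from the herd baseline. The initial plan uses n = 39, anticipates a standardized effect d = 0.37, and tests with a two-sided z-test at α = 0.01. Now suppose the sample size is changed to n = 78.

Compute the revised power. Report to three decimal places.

Power ≈ 0.756

With n = 78: δ = d·√n = 0.37 × √78 = 3.2678. Critical value z_{0.005} = 2.576.
Revised power = Φ(δ − 2.576) + Φ(−δ − 2.576) = Φ(0.692) + Φ(-5.844) = 0.7555 + 0.0000 = 0.7555.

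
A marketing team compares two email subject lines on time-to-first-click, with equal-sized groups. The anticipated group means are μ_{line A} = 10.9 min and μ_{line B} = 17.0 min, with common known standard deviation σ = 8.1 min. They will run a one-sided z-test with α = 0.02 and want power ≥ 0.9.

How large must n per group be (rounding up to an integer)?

n = 40 per group

Standardized effect: d = |μ_{line A} − μ_{line B}| / σ = |10.9 − 17.0| / 8.1 = 0.7531
For power 0.9 need Φ(δ − z_{0.02}) = 0.9, so δ = z_{0.02} + z_{0.10} = 2.054 + 1.282 = 3.335.
δ = d·√(n/2) ⇒ n = 2(δ/d)² = 2 × (3.335 / 0.7531)² = 39.23.
Rounding up, n = 40 per group.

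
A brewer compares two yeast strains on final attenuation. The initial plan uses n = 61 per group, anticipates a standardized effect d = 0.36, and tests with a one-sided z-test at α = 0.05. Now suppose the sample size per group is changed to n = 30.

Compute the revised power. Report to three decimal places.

With n = 30 per group: δ = d·√(n/2) = 0.36 × √(30/2) = 1.3943. Critical value z_{0.05} = 1.645.
Revised power = Φ(δ − 1.645) = Φ(-0.251) = 0.4011.

Power ≈ 0.401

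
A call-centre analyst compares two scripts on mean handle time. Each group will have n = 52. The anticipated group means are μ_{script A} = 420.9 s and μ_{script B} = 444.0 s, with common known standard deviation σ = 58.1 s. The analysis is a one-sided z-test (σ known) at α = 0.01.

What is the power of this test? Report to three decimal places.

Standardized effect: d = |μ_{script A} − μ_{script B}| / σ = |420.9 − 444.0| / 58.1 = 0.3976
Noncentrality parameter: δ = d·√(n/2) = 0.3976 × √(52/2) = 2.0273
Critical value for a one-sided test at α = 0.01: z_α = 2.326.
Power = Φ(δ − 2.326) = Φ(-0.299) = 0.3825.

Power ≈ 0.382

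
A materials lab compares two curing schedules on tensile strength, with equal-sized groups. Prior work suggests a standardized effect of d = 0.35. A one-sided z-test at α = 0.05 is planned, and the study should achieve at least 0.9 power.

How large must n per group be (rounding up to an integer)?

Set Φ(δ − 1.645) = 0.9; then δ − 1.645 = Φ⁻¹(0.9) = 1.282, giving δ = 2.926.
δ = d·√(n/2) ⇒ n = 2(δ/d)² = 2 × (2.926 / 0.35)² = 139.82.
Round up to the next whole unit.

n = 140 per group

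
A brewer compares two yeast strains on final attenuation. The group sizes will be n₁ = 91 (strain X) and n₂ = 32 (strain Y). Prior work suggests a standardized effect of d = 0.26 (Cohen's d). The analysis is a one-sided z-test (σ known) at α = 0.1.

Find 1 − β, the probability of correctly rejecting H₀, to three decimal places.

Power ≈ 0.493

Noncentrality parameter: δ = d / √(1/n₁ + 1/n₂) = 0.26 / √(1/91 + 1/32) = 1.2651
Critical value for a one-sided test at α = 0.1: z_α = 1.282.
Power = P(Z > 1.282 − δ) = Φ(-0.016) = 0.4934.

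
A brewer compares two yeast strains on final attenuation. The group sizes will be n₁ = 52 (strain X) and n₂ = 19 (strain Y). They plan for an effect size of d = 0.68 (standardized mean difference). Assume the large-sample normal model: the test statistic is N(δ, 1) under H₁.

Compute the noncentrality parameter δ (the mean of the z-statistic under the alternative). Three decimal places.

δ = d / √(1/n₁ + 1/n₂) = 0.68 / √(1/52 + 1/19) = 2.5366

δ ≈ 2.537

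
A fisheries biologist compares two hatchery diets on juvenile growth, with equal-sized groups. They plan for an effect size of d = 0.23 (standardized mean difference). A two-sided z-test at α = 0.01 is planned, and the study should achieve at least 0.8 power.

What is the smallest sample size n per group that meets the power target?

n = 442 per group

For power 0.8 need Φ(δ − z_{0.005}) = 0.8, so δ = z_{0.005} + z_{0.20} = 2.576 + 0.842 = 3.417.
(Ignoring the negligible lower-tail rejection probability gives the usual closed-form inversion.)
δ = d·√(n/2) ⇒ n = 2(δ/d)² = 2 × (3.417 / 0.23)² = 441.55.
Rounding up, n = 442 per group.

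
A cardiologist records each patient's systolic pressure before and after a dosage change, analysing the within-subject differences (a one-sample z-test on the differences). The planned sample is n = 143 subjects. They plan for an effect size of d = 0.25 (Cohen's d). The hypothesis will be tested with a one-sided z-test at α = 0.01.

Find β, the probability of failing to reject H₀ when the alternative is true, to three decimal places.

Noncentrality parameter: δ = d·√n = 0.25 × √143 = 2.9896
One-sided α = 0.01 → critical value z_{0.01} = 2.326.
Power = P(Z > 2.326 − δ) = Φ(0.663) = 0.7464.
Type II error: β = 1 − power = 1 − 0.7464 = 0.2536.

β ≈ 0.254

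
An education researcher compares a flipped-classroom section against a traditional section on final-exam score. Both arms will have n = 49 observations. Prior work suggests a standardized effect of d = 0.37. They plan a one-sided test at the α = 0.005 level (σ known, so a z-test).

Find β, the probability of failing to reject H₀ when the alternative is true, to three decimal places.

β ≈ 0.772

Noncentrality parameter: δ = d·√(n/2) = 0.37 × √(49/2) = 1.8314
Critical value for a one-sided test at α = 0.005: z_α = 2.576.
Power = Φ(δ − 2.576) = Φ(-0.744) = 0.2283.
Type II error: β = 1 − power = 1 − 0.2283 = 0.7717.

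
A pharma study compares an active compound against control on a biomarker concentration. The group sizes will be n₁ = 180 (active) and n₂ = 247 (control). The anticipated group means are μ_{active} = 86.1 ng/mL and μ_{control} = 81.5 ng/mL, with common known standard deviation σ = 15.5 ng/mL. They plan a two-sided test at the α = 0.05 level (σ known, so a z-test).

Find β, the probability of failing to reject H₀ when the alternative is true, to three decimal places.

β ≈ 0.143

Standardized effect: d = |μ_{active} − μ_{control}| / σ = |86.1 − 81.5| / 15.5 = 0.2968
Noncentrality parameter: δ = d / √(1/n₁ + 1/n₂) = 0.2968 / √(1/180 + 1/247) = 3.0283
Two-sided α = 0.05 → critical value z_{0.025} = 1.960.
Power = Φ(δ − 1.960) + Φ(−δ − 1.960) = Φ(1.068) + Φ(-4.988) = 0.8573 + 0.0000 = 0.8573.
Type II error: β = 1 − power = 1 − 0.8573 = 0.1427.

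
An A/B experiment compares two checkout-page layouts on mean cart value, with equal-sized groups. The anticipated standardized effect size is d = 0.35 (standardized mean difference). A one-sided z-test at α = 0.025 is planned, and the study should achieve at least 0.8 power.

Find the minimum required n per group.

Set Φ(δ − 1.960) = 0.8; then δ − 1.960 = Φ⁻¹(0.8) = 0.842, giving δ = 2.802.
δ = d·√(n/2) ⇒ n = 2(δ/d)² = 2 × (2.802 / 0.35)² = 128.14.
Round up to the next whole unit.

n = 129 per group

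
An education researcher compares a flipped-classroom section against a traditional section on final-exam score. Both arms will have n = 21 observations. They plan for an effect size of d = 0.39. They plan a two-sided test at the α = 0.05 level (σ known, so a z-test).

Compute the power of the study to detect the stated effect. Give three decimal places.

Power ≈ 0.244

Noncentrality parameter: δ = d·√(n/2) = 0.39 × √(21/2) = 1.2637
Critical value for a two-sided test at α = 0.05: z_{α/2} = 1.960.
Power = Φ(δ − 1.960) + Φ(−δ − 1.960) = Φ(-0.696) + Φ(-3.224) = 0.2431 + 0.0006 = 0.2438.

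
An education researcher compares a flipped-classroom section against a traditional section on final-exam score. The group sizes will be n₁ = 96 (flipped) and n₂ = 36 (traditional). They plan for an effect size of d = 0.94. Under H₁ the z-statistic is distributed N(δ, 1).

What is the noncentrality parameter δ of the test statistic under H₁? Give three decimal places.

The noncentrality parameter scales effect size by the design's sample-size factor: δ = d / √(1/n₁ + 1/n₂) = 0.94 / √(1/96 + 1/36) = 4.8098

δ ≈ 4.810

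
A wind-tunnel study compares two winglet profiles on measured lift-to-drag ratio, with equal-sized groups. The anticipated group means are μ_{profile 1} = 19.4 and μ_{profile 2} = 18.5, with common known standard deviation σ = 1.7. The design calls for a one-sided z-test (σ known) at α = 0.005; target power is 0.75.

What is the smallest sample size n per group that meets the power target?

n = 76 per group

Standardized effect: d = |μ_{profile 1} − μ_{profile 2}| / σ = |19.4 − 18.5| / 1.7 = 0.5294
Set Φ(δ − 2.576) = 0.75; then δ − 2.576 = Φ⁻¹(0.75) = 0.674, giving δ = 3.250.
δ = d·√(n/2) ⇒ n = 2(δ/d)² = 2 × (3.250 / 0.5294)² = 75.39.
Rounding up, n = 76 per group.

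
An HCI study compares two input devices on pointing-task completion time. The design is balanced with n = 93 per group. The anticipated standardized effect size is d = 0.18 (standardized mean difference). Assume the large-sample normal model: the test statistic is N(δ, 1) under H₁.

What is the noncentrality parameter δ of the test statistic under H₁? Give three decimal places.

δ ≈ 1.227

δ = d·√(n/2) = 0.18 × √(93/2) = 1.2274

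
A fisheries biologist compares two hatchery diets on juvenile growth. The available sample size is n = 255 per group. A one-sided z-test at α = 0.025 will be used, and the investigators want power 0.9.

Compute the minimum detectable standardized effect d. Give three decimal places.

Required noncentrality: δ = z_{0.025} + z_{0.10} = 1.960 + 1.282 = 3.242.
δ = d·√(n/2) ⇒ d = δ/√(n/2) = 3.242/√(255/2) = 0.2871.

d ≈ 0.287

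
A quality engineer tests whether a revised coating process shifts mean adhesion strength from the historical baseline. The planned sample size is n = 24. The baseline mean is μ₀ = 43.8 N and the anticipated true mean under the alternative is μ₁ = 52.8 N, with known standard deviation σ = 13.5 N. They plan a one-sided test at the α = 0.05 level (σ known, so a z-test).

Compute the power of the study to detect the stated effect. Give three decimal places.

Power ≈ 0.948

Standardized effect: d = |μ₁ − μ₀| / σ = |52.8 − 43.8| / 13.5 = 0.6667
Noncentrality parameter: δ = d·√n = 0.6667 × √24 = 3.2660
One-sided α = 0.05 → critical value z_{0.05} = 1.645.
Power = P(Z > 1.645 − δ) = Φ(1.621) = 0.9475.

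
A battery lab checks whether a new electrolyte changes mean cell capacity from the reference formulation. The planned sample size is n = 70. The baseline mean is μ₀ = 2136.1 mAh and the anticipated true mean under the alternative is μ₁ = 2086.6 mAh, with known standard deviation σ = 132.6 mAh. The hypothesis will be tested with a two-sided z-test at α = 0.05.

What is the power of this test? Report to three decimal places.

Power ≈ 0.878

Standardized effect: d = |μ₁ − μ₀| / σ = |2086.6 − 2136.1| / 132.6 = 0.3733
Noncentrality parameter: δ = d·√n = 0.3733 × √70 = 3.1233
Two-sided α = 0.05 → critical value z_{0.025} = 1.960.
Power = Φ(δ − 1.960) + Φ(−δ − 1.960) = Φ(1.163) + Φ(-5.083) = 0.8776 + 0.0000 = 0.8776.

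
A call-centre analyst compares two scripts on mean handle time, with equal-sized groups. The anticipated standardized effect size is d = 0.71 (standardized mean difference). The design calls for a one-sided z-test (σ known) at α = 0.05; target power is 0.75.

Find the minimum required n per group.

n = 22 per group

Set Φ(δ − 1.645) = 0.75; then δ − 1.645 = Φ⁻¹(0.75) = 0.674, giving δ = 2.319.
δ = d·√(n/2) ⇒ n = 2(δ/d)² = 2 × (2.319 / 0.71)² = 21.34.
Rounding up, n = 22 per group.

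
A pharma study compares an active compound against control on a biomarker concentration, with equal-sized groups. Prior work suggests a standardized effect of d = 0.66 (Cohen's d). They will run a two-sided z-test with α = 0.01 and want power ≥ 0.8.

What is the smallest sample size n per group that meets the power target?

For power 0.8 need Φ(δ − z_{0.005}) = 0.8, so δ = z_{0.005} + z_{0.20} = 2.576 + 0.842 = 3.417.
(Ignoring the negligible lower-tail rejection probability gives the usual closed-form inversion.)
δ = d·√(n/2) ⇒ n = 2(δ/d)² = 2 × (3.417 / 0.66)² = 53.62.
Rounding up, n = 54 per group.

n = 54 per group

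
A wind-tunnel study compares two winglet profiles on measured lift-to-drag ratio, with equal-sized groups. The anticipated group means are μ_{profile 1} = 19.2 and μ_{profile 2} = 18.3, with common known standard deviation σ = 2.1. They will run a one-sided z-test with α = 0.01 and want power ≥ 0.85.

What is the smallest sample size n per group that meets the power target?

n = 124 per group

Standardized effect: d = |μ_{profile 1} − μ_{profile 2}| / σ = |19.2 − 18.3| / 2.1 = 0.4286
For power 0.85 need Φ(δ − z_{0.01}) = 0.85, so δ = z_{0.01} + z_{0.15} = 2.326 + 1.036 = 3.363.
δ = d·√(n/2) ⇒ n = 2(δ/d)² = 2 × (3.363 / 0.4286)² = 123.13.
Rounding up, n = 124 per group.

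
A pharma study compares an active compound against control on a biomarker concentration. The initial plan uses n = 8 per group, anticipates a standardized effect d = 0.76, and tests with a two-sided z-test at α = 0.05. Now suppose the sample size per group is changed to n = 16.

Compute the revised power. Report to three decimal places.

With n = 16 per group: δ = d·√(n/2) = 0.76 × √(16/2) = 2.1496. Critical value z_{0.025} = 1.960.
Revised power = Φ(δ − 1.960) + Φ(−δ − 1.960) = Φ(0.190) + Φ(-4.110) = 0.5752 + 0.0000 = 0.5752.

Power ≈ 0.575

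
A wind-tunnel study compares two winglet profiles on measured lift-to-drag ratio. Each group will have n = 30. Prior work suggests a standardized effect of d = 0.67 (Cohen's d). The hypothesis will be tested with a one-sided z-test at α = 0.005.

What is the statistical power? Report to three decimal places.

Power ≈ 0.508

Noncentrality parameter: δ = d·√(n/2) = 0.67 × √(30/2) = 2.5949
One-sided α = 0.005 → critical value z_{0.005} = 2.576.
Power = P(Z > 2.576 − δ) = Φ(0.019) = 0.5076.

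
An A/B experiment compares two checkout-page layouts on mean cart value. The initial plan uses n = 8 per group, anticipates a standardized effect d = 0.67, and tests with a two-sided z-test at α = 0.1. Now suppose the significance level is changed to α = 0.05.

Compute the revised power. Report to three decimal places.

Power ≈ 0.268

δ = d·√(n/2) = 0.67 × √(8/2) = 1.3400 (unchanged). New critical value: z_{0.025} = 1.960.
Revised power = Φ(δ − 1.960) + Φ(−δ − 1.960) = Φ(-0.620) + Φ(-3.300) = 0.2676 + 0.0005 = 0.2681.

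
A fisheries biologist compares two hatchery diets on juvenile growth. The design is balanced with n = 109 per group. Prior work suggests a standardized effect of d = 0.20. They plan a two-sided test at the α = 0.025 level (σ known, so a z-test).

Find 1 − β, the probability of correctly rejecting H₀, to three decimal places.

Noncentrality parameter: δ = d·√(n/2) = 0.20 × √(109/2) = 1.4765
Critical value for a two-sided test at α = 0.025: z_{α/2} = 2.241.
Power = Φ(δ − 2.241) + Φ(−δ − 2.241) = Φ(-0.765) + Φ(-3.718) = 0.2222 + 0.0001 = 0.2223.

Power ≈ 0.222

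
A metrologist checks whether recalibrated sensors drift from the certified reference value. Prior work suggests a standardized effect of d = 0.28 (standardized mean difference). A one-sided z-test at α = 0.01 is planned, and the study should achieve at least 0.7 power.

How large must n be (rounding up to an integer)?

n = 104

For power 0.7 need Φ(δ − z_{0.01}) = 0.7, so δ = z_{0.01} + z_{0.30} = 2.326 + 0.524 = 2.851.
δ = d·√n ⇒ n = (δ/d)² = (2.851 / 0.28)² = 103.66.
Round up to the next whole unit.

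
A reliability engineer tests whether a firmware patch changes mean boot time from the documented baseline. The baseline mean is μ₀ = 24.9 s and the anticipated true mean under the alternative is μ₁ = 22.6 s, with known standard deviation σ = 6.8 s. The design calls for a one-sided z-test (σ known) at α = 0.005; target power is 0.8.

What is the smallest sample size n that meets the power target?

Standardized effect: d = |μ₁ − μ₀| / σ = |22.6 − 24.9| / 6.8 = 0.3382
For power 0.8 need Φ(δ − z_{0.005}) = 0.8, so δ = z_{0.005} + z_{0.20} = 2.576 + 0.842 = 3.417.
δ = d·√n ⇒ n = (δ/d)² = (3.417 / 0.3382)² = 102.09.
Round up to the next whole unit.

n = 103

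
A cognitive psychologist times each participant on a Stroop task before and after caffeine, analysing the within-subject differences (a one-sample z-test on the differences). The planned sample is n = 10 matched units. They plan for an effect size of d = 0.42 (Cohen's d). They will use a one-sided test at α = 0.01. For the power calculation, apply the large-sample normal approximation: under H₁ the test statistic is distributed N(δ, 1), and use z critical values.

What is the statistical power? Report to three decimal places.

Power ≈ 0.159

Noncentrality parameter: λ = d·√n = 0.42 × √10 = 1.3282
Critical value for a one-sided test at α = 0.01: z_α = 2.326.
Power = Φ(λ − 2.326) = Φ(-0.998) = 0.1591.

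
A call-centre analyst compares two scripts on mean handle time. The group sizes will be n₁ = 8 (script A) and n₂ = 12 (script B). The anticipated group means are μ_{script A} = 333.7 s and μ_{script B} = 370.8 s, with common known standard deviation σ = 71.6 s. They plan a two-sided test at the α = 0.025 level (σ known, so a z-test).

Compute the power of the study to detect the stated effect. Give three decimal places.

Power ≈ 0.135

Standardized effect: d = |μ_{script A} − μ_{script B}| / σ = |333.7 − 370.8| / 71.6 = 0.5182
Noncentrality parameter: δ = d / √(1/n₁ + 1/n₂) = 0.5182 / √(1/8 + 1/12) = 1.1352
Critical value for a two-sided test at α = 0.025: z_{α/2} = 2.241.
Power = Φ(δ − 2.241) + Φ(−δ − 2.241) = Φ(-1.106) + Φ(-3.377) = 0.1343 + 0.0004 = 0.1347.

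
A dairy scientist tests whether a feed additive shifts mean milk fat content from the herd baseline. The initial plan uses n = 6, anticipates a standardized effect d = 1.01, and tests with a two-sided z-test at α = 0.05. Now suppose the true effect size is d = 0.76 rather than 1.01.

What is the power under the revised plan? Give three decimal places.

Power ≈ 0.461

With d = 0.76: δ = d·√n = 0.76 × √6 = 1.8616. Critical value z_{0.025} = 1.960.
Revised power = Φ(δ − 1.960) + Φ(−δ − 1.960) = Φ(-0.098) + Φ(-3.822) = 0.4608 + 0.0001 = 0.4609.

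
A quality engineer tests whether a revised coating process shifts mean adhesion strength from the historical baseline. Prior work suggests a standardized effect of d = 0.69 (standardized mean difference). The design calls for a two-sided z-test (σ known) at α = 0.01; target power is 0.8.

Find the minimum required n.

n = 25

Set Φ(δ − 2.576) = 0.8; then δ − 2.576 = Φ⁻¹(0.8) = 0.842, giving δ = 3.417.
(Ignoring the negligible lower-tail rejection probability gives the usual closed-form inversion.)
δ = d·√n ⇒ n = (δ/d)² = (3.417 / 0.69)² = 24.53.
Rounding up, n = 25.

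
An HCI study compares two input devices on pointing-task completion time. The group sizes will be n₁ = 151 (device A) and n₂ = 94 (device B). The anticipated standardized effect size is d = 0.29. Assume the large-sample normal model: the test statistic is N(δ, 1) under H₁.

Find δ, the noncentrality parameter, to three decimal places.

δ ≈ 2.207

The noncentrality parameter scales effect size by the design's sample-size factor: δ = d / √(1/n₁ + 1/n₂) = 0.29 / √(1/151 + 1/94) = 2.2073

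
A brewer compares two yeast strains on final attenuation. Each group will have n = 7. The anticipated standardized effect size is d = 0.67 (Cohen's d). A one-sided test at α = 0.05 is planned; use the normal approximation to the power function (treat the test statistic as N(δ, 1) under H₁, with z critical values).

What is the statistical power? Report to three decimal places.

Power ≈ 0.348

Noncentrality parameter: δ = d·√(n/2) = 0.67 × √(7/2) = 1.2535
One-sided α = 0.05 → critical value z_{0.05} = 1.645.
Power = Φ(δ − 1.645) = Φ(-0.391) = 0.3478.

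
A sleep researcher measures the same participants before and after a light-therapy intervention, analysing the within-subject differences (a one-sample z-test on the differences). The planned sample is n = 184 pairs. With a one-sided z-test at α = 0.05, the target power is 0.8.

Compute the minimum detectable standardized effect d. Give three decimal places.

Need Φ(δ − 1.645) = 0.8, so δ = 1.645 + 0.842 = 2.486.
δ = d·√n ⇒ d = δ/√n = 2.486/√184 = 0.1833.

d ≈ 0.183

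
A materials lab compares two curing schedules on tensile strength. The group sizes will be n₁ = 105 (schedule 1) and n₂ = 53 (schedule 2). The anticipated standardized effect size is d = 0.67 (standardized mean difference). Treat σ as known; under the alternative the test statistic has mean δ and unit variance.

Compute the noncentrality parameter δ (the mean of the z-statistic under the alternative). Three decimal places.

δ = d / √(1/n₁ + 1/n₂) = 0.67 / √(1/105 + 1/53) = 3.9763

δ ≈ 3.976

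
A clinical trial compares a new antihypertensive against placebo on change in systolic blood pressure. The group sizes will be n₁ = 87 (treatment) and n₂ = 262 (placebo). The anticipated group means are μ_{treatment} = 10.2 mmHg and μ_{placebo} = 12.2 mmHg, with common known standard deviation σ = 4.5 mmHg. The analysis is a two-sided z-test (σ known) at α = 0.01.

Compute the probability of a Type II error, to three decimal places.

β ≈ 0.155

Standardized effect: d = |μ_{treatment} − μ_{placebo}| / σ = |10.2 − 12.2| / 4.5 = 0.4444
Noncentrality parameter: δ = d / √(1/n₁ + 1/n₂) = 0.4444 / √(1/87 + 1/262) = 3.5918
Two-sided α = 0.01 → critical value z_{0.005} = 2.576.
Power = Φ(δ − 2.576) + Φ(−δ − 2.576) = Φ(1.016) + Φ(-6.168) = 0.8452 + 0.0000 = 0.8452.
Type II error: β = 1 − power = 1 − 0.8452 = 0.1548.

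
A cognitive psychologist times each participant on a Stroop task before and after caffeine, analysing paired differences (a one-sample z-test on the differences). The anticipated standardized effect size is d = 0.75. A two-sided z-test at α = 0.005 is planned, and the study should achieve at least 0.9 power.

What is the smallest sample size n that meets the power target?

Set Φ(δ − 2.807) = 0.9; then δ − 2.807 = Φ⁻¹(0.9) = 1.282, giving δ = 4.089.
(For δ > 0 the lower-tail rejection region contributes negligibly to power, so the one-term inversion is standard.)
δ = d·√n ⇒ n = (δ/d)² = (4.089 / 0.75)² = 29.72.
Round up to the next whole unit.

n = 30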